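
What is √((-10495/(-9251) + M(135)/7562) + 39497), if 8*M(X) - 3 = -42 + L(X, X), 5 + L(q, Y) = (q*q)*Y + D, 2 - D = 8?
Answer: 7*√18782013499711913/4824556 ≈ 198.84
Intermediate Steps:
D = -6 (D = 2 - 1*8 = 2 - 8 = -6)
L(q, Y) = -11 + Y*q² (L(q, Y) = -5 + ((q*q)*Y - 6) = -5 + (q²*Y - 6) = -5 + (Y*q² - 6) = -5 + (-6 + Y*q²) = -11 + Y*q²)
M(X) = -25/4 + X³/8 (M(X) = 3/8 + (-42 + (-11 + X*X²))/8 = 3/8 + (-42 + (-11 + X³))/8 = 3/8 + (-53 + X³)/8 = 3/8 + (-53/8 + X³/8) = -25/4 + X³/8)
√((-10495/(-9251) + M(135)/7562) + 39497) = √((-10495/(-9251) + (-25/4 + (⅛)*135³)/7562) + 39497) = √((-10495*(-1/9251) + (-25/4 + (⅛)*2460375)*(1/7562)) + 39497) = √((10495/9251 + (-25/4 + 2460375/8)*(1/7562)) + 39497) = √((10495/9251 + (2460325/8)*(1/7562)) + 39497) = √((10495/9251 + 2460325/60496) + 39497) = √(23395372095/559648496 + 39497) = √(22127832018607/559648496) = 7*√18782013499711913/4824556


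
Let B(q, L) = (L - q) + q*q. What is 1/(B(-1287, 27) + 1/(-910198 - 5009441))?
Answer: 5919639/9812884936436 ≈ 6.0325e-7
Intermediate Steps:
B(q, L) = L + q**2 - q (B(q, L) = (L - q) + q**2 = L + q**2 - q)
1/(B(-1287, 27) + 1/(-910198 - 5009441)) = 1/((27 + (-1287)**2 - 1*(-1287)) + 1/(-910198 - 5009441)) = 1/((27 + 1656369 + 1287) + 1/(-5919639)) = 1/(1657683 - 1/5919639) = 1/(9812884936436/5919639) = 5919639/9812884936436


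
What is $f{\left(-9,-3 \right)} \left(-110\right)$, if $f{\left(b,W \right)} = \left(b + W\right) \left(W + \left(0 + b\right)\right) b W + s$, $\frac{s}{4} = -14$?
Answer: $-421520$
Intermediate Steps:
$s = -56$ ($s = 4 \left(-14\right) = -56$)
$f{\left(b,W \right)} = -56 + W b \left(W + b\right)^{2}$ ($f{\left(b,W \right)} = \left(b + W\right) \left(W + \left(0 + b\right)\right) b W - 56 = \left(W + b\right) \left(W + b\right) b W - 56 = \left(W + b\right)^{2} b W - 56 = b \left(W + b\right)^{2} W - 56 = W b \left(W + b\right)^{2} - 56 = -56 + W b \left(W + b\right)^{2}$)
$f{\left(-9,-3 \right)} \left(-110\right) = \left(-56 - - 27 \left(-3 - 9\right)^{2}\right) \left(-110\right) = \left(-56 - - 27 \left(-12\right)^{2}\right) \left(-110\right) = \left(-56 - \left(-27\right) 144\right) \left(-110\right) = \left(-56 + 3888\right) \left(-110\right) = 3832 \left(-110\right) = -421520$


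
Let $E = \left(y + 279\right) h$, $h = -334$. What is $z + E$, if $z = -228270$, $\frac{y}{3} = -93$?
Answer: $-228270$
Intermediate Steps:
$y = -279$ ($y = 3 \left(-93\right) = -279$)
$E = 0$ ($E = \left(-279 + 279\right) \left(-334\right) = 0 \left(-334\right) = 0$)
$z + E = -228270 + 0 = -228270$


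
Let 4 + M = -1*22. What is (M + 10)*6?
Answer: -96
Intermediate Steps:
M = -26 (M = -4 - 1*22 = -4 - 22 = -26)
(M + 10)*6 = (-26 + 10)*6 = -16*6 = -96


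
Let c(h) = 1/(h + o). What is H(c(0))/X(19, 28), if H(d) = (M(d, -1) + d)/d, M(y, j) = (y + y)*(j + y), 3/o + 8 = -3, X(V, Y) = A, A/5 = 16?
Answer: -5/48 ≈ -0.10417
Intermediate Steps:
A = 80 (A = 5*16 = 80)
X(V, Y) = 80
o = -3/11 (o = 3/(-8 - 3) = 3/(-11) = 3*(-1/11) = -3/11 ≈ -0.27273)
M(y, j) = 2*y*(j + y) (M(y, j) = (2*y)*(j + y) = 2*y*(j + y))
c(h) = 1/(-3/11 + h) (c(h) = 1/(h - 3/11) = 1/(-3/11 + h))
H(d) = (d + 2*d*(-1 + d))/d (H(d) = (2*d*(-1 + d) + d)/d = (d + 2*d*(-1 + d))/d)
H(c(0))/X(19, 28) = (-1 + 2*(11/(-3 + 11*0)))/80 = (-1 + 2*(11/(-3 + 0)))*(1/80) = (-1 + 2*(11/(-3)))*(1/80) = (-1 + 2*(11*(-⅓)))*(1/80) = (-1 + 2*(-11/3))*(1/80) = (-1 - 22/3)*(1/80) = -25/3*1/80 = -5/48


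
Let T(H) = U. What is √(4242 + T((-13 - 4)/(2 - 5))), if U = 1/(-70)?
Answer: √20785730/70 ≈ 65.130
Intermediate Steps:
U = -1/70 ≈ -0.014286
T(H) = -1/70
√(4242 + T((-13 - 4)/(2 - 5))) = √(4242 - 1/70) = √(296939/70) = √20785730/70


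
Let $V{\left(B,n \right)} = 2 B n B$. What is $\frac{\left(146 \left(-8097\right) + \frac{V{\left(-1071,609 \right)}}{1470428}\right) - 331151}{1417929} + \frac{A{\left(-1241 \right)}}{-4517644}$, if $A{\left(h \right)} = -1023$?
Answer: $- \frac{2511074345029697917}{2354779586166932532} \approx -1.0664$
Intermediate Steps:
$V{\left(B,n \right)} = 2 n B^{2}$ ($V{\left(B,n \right)} = 2 B n B = 2 n B^{2}$)
$\frac{\left(146 \left(-8097\right) + \frac{V{\left(-1071,609 \right)}}{1470428}\right) - 331151}{1417929} + \frac{A{\left(-1241 \right)}}{-4517644} = \frac{\left(146 \left(-8097\right) + \frac{2 \cdot 609 \left(-1071\right)^{2}}{1470428}\right) - 331151}{1417929} - \frac{1023}{-4517644} = \left(\left(-1182162 + 2 \cdot 609 \cdot 1147041 \cdot \frac{1}{1470428}\right) - 331151\right) \frac{1}{1417929} - - \frac{1023}{4517644} = \left(\left(-1182162 + 1397095938 \cdot \frac{1}{1470428}\right) - 331151\right) \frac{1}{1417929} + \frac{1023}{4517644} = \left(\left(-1182162 + \frac{698547969}{735214}\right) - 331151\right) \frac{1}{1417929} + \frac{1023}{4517644} = \left(- \frac{868443504699}{735214} - 331151\right) \frac{1}{1417929} + \frac{1023}{4517644} = \left(- \frac{1111910356013}{735214}\right) \frac{1}{1417929} + \frac{1023}{4517644} = - \frac{1111910356013}{1042481251806} + \frac{1023}{4517644} = - \frac{2511074345029697917}{2354779586166932532}$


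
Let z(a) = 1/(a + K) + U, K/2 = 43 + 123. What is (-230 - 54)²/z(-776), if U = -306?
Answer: -35811264/135865 ≈ -263.58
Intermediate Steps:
K = 332 (K = 2*(43 + 123) = 2*166 = 332)
z(a) = -306 + 1/(332 + a) (z(a) = 1/(a + 332) - 306 = 1/(332 + a) - 306 = -306 + 1/(332 + a))
(-230 - 54)²/z(-776) = (-230 - 54)²/(((-101591 - 306*(-776))/(332 - 776))) = (-284)²/(((-101591 + 237456)/(-444))) = 80656/((-1/444*135865)) = 80656/(-135865/444) = 80656*(-444/135865) = -35811264/135865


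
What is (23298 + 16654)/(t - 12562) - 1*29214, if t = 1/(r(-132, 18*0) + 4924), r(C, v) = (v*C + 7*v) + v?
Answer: -1807237078066/61855287 ≈ -29217.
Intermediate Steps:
r(C, v) = 8*v + C*v (r(C, v) = (C*v + 7*v) + v = (7*v + C*v) + v = 8*v + C*v)
t = 1/4924 (t = 1/((18*0)*(8 - 132) + 4924) = 1/(0*(-124) + 4924) = 1/(0 + 4924) = 1/4924 ≈ 0.00020309)
(23298 + 16654)/(t - 12562) - 1*29214 = (23298 + 16654)/(1/4924 - 12562) - 1*29214 = 39952/(-61855287/4924) - 29214 = 39952*(-4924/61855287) - 29214 = -196723648/61855287 - 29214 = -1807237078066/61855287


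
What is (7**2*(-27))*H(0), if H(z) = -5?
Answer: 6615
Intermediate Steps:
(7**2*(-27))*H(0) = (7**2*(-27))*(-5) = (49*(-27))*(-5) = -1323*(-5) = 6615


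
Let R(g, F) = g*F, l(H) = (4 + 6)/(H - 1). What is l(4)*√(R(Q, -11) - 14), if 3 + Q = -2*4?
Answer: 10*√107/3 ≈ 34.480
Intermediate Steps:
Q = -11 (Q = -3 - 2*4 = -3 - 8 = -11)
l(H) = 10/(-1 + H)
R(g, F) = F*g
l(4)*√(R(Q, -11) - 14) = (10/(-1 + 4))*√(-11*(-11) - 14) = (10/3)*√(121 - 14) = (10*(⅓))*√107 = 10*√107/3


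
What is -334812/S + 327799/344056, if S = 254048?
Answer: -249354665/682865146 ≈ -0.36516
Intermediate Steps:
-334812/S + 327799/344056 = -334812/254048 + 327799/344056 = -334812*1/254048 + 327799*(1/344056) = -83703/63512 + 327799/344056 = -249354665/682865146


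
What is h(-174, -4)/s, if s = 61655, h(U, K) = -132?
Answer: -12/5605 ≈ -0.0021409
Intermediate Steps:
h(-174, -4)/s = -132/61655 = -132*1/61655 = -12/5605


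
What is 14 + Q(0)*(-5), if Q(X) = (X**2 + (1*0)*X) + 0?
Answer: 14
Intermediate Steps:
Q(X) = X**2 (Q(X) = (X**2 + 0*X) + 0 = (X**2 + 0) + 0 = X**2 + 0 = X**2)
14 + Q(0)*(-5) = 14 + 0**2*(-5) = 14 + 0*(-5) = 14 + 0 = 14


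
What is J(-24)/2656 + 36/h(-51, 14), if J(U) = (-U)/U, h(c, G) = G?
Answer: 47801/18592 ≈ 2.5711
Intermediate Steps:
J(U) = -1
J(-24)/2656 + 36/h(-51, 14) = -1/2656 + 36/14 = -1*1/2656 + 36*(1/14) = -1/2656 + 18/7 = 47801/18592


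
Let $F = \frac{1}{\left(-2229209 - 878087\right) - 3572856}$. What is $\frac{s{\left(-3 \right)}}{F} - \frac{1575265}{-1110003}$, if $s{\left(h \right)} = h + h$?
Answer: $\frac{44489934138001}{1110003} \approx 4.0081 \cdot 10^{7}$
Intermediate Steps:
$s{\left(h \right)} = 2 h$
$F = - \frac{1}{6680152}$ ($F = \frac{1}{-3107296 - 3572856} = \frac{1}{-6680152} = - \frac{1}{6680152} \approx -1.497 \cdot 10^{-7}$)
$\frac{s{\left(-3 \right)}}{F} - \frac{1575265}{-1110003} = \frac{2 \left(-3\right)}{- \frac{1}{6680152}} - \frac{1575265}{-1110003} = \left(-6\right) \left(-6680152\right) - - \frac{1575265}{1110003} = 40080912 + \frac{1575265}{1110003} = \frac{44489934138001}{1110003}$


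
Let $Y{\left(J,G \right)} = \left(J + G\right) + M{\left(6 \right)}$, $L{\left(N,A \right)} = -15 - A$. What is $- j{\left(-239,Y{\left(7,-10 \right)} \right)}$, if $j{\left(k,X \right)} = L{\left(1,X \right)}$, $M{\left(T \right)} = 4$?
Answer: $16$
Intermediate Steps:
$Y{\left(J,G \right)} = 4 + G + J$ ($Y{\left(J,G \right)} = \left(J + G\right) + 4 = \left(G + J\right) + 4 = 4 + G + J$)
$j{\left(k,X \right)} = -15 - X$
$- j{\left(-239,Y{\left(7,-10 \right)} \right)} = - (-15 - \left(4 - 10 + 7\right)) = - (-15 - 1) = \left(-1\right) \left(-16\right) = 16$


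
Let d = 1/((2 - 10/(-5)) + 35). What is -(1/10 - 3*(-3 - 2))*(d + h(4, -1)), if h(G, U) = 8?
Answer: -47263/390 ≈ -121.19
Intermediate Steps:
d = 1/39 (d = 1/((2 - 10*(-1)/5) + 35) = 1/((2 - 5*(-⅖)) + 35) = 1/((2 + 2) + 35) = 1/(4 + 35) = 1/39 ≈ 0.025641)
-(1/10 - 3*(-3 - 2))*(d + h(4, -1)) = -(1/10 - 3*(-3 - 2))*(1/39 + 8) = -(⅒ - 3*(-5))*313/39 = -(⅒ - 1*(-15))*313/39 = -(⅒ + 15)*313/39 = -151*313/(10*39) = -1*47263/390 = -47263/390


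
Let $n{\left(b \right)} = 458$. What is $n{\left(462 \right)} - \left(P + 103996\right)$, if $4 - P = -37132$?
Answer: $-140674$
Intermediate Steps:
$P = 37136$ ($P = 4 - -37132 = 4 + 37132 = 37136$)
$n{\left(462 \right)} - \left(P + 103996\right) = 458 - \left(37136 + 103996\right) = 458 - 141132 = -140674$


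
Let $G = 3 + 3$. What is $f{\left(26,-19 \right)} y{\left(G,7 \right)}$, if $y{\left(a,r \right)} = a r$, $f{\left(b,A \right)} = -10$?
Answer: $-420$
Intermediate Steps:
$G = 6$
$f{\left(26,-19 \right)} y{\left(G,7 \right)} = - 10 \cdot 6 \cdot 7 = \left(-10\right) 42 = -420$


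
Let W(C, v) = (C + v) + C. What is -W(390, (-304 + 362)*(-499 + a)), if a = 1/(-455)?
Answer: 12813768/455 ≈ 28162.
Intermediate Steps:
a = -1/455 ≈ -0.0021978
W(C, v) = v + 2*C
-W(390, (-304 + 362)*(-499 + a)) = -((-304 + 362)*(-499 - 1/455) + 2*390) = -(58*(-227046/455) + 780) = -(-13168668/455 + 780) = -1*(-12813768/455) = 12813768/455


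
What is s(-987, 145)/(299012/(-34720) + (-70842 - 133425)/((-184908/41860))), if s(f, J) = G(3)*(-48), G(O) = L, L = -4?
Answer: 3668574720/883399164689 ≈ 0.0041528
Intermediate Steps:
G(O) = -4
s(f, J) = 192 (s(f, J) = -4*(-48) = 192)
s(-987, 145)/(299012/(-34720) + (-70842 - 133425)/((-184908/41860))) = 192/(299012/(-34720) + (-70842 - 133425)/((-184908/41860))) = 192/(299012*(-1/34720) - 204267/((-184908*1/41860))) = 192/(-10679/1240 - 204267/(-46227/10465)) = 192/(-10679/1240 - 204267*(-10465/46227)) = 192/(-10679/1240 + 712551385/15409) = 192/(883399164689/19107160) = 192*(19107160/883399164689) = 3668574720/883399164689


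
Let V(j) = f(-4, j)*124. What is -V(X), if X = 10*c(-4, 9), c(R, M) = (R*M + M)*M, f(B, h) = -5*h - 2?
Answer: -1506352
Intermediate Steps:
f(B, h) = -2 - 5*h
c(R, M) = M*(M + M*R) (c(R, M) = (M*R + M)*M = (M + M*R)*M = M*(M + M*R))
X = -2430 (X = 10*(9²*(1 - 4)) = 10*(81*(-3)) = 10*(-243) = -2430)
V(j) = -248 - 620*j (V(j) = (-2 - 5*j)*124 = -248 - 620*j)
-V(X) = -(-248 - 620*(-2430)) = -(-248 + 1506600) = -1*1506352 = -1506352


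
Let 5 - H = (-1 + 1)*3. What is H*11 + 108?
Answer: 163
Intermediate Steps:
H = 5 (H = 5 - (-1 + 1)*3 = 5 - 0*3 = 5 - 1*0 = 5 + 0 = 5)
H*11 + 108 = 5*11 + 108 = 55 + 108 = 163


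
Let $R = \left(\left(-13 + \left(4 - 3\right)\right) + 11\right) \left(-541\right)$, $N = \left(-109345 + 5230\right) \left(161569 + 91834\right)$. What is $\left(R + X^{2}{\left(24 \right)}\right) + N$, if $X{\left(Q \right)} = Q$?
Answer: $-26383052228$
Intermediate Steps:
$N = -26383053345$ ($N = \left(-104115\right) 253403 = -26383053345$)
$R = 541$ ($R = \left(\left(-13 + \left(4 - 3\right)\right) + 11\right) \left(-541\right) = \left(\left(-13 + 1\right) + 11\right) \left(-541\right) = \left(-12 + 11\right) \left(-541\right) = \left(-1\right) \left(-541\right) = 541$)
$\left(R + X^{2}{\left(24 \right)}\right) + N = \left(541 + 24^{2}\right) - 26383053345 = \left(541 + 576\right) - 26383053345 = 1117 - 26383053345 = -26383052228$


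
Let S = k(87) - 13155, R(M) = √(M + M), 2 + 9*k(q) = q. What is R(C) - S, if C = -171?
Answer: 118310/9 + 3*I*√38 ≈ 13146.0 + 18.493*I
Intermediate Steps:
k(q) = -2/9 + q/9
R(M) = √2*√M (R(M) = √(2*M) = √2*√M)
S = -118310/9 (S = (-2/9 + (⅑)*87) - 13155 = (-2/9 + 29/3) - 13155 = 85/9 - 13155 = -118310/9 ≈ -13146.)
R(C) - S = √2*√(-171) - 1*(-118310/9) = √2*(3*I*√19) + 118310/9 = 3*I*√38 + 118310/9 = 118310/9 + 3*I*√38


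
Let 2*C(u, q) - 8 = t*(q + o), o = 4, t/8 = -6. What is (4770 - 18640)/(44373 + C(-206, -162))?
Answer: -13870/48169 ≈ -0.28794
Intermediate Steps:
t = -48 (t = 8*(-6) = -48)
C(u, q) = -92 - 24*q (C(u, q) = 4 + (-48*(q + 4))/2 = 4 + (-48*(4 + q))/2 = 4 + (-192 - 48*q)/2 = 4 + (-96 - 24*q) = -92 - 24*q)
(4770 - 18640)/(44373 + C(-206, -162)) = (4770 - 18640)/(44373 + (-92 - 24*(-162))) = -13870/(44373 + (-92 + 3888)) = -13870/(44373 + 3796) = -13870/48169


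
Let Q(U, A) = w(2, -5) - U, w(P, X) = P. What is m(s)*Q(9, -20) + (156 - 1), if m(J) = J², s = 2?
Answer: 127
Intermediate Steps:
Q(U, A) = 2 - U
m(s)*Q(9, -20) + (156 - 1) = 2²*(2 - 1*9) + (156 - 1) = 4*(2 - 9) + 155 = 4*(-7) + 155 = -28 + 155 = 127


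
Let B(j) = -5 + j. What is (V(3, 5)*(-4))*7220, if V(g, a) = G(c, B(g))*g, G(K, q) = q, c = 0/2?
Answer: 173280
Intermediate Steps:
c = 0 (c = 0*(½) = 0)
V(g, a) = g*(-5 + g) (V(g, a) = (-5 + g)*g = g*(-5 + g))
(V(3, 5)*(-4))*7220 = ((3*(-5 + 3))*(-4))*7220 = ((3*(-2))*(-4))*7220 = -6*(-4)*7220 = 24*7220 = 173280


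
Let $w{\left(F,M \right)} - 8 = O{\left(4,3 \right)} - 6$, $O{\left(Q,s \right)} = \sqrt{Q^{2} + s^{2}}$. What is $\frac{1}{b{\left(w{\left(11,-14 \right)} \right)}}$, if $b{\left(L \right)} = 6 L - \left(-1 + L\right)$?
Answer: $\frac{1}{36} \approx 0.027778$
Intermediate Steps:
$w{\left(F,M \right)} = 7$ ($w{\left(F,M \right)} = 8 - \left(6 - \sqrt{4^{2} + 3^{2}}\right) = 8 - \left(6 - \sqrt{16 + 9}\right) = 8 - \left(6 - \sqrt{25}\right) = 8 + \left(5 - 6\right) = 8 - 1 = 7$)
$b{\left(L \right)} = 1 + 5 L$
$\frac{1}{b{\left(w{\left(11,-14 \right)} \right)}} = \frac{1}{1 + 5 \cdot 7} = \frac{1}{1 + 35} = \frac{1}{36}$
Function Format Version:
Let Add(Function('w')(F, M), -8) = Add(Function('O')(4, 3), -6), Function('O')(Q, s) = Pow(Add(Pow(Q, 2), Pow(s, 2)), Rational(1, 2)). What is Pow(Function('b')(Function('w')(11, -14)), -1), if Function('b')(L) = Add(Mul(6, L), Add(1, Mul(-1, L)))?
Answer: Rational(1, 36) ≈ 0.027778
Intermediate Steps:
Function('w')(F, M) = 7 (Function('w')(F, M) = Add(8, Add(Pow(Add(Pow(4, 2), Pow(3, 2)), Rational(1, 2)), -6)) = Add(8, Add(Pow(Add(16, 9), Rational(1, 2)), -6)) = Add(8, Add(Pow(25, Rational(1, 2)), -6)) = Add(8, Add(5, -6)) = Add(8, -1) = 7)
Function('b')(L) = Add(1, Mul(5, L))
Pow(Function('b')(Function('w')(11, -14)), -1) = Pow(Add(1, Mul(5, 7)), -1) = Pow(Add(1, 35), -1) = Pow(36, -1) = Rational(1, 36)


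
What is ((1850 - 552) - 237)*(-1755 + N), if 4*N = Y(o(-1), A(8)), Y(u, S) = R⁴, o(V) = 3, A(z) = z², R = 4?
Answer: -1794151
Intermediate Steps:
Y(u, S) = 256 (Y(u, S) = 4⁴ = 256)
N = 64 (N = (¼)*256 = 64)
((1850 - 552) - 237)*(-1755 + N) = ((1850 - 552) - 237)*(-1755 + 64) = (1298 - 237)*(-1691) = 1061*(-1691) = -1794151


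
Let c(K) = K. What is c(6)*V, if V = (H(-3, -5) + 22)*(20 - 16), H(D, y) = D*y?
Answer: 888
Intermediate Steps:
V = 148 (V = (-3*(-5) + 22)*(20 - 16) = (15 + 22)*4 = 37*4 = 148)
c(6)*V = 6*148 = 888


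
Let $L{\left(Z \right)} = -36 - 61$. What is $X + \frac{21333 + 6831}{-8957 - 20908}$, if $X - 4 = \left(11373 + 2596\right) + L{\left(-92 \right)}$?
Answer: $\frac{138126192}{9955} \approx 13875.0$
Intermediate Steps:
$L{\left(Z \right)} = -97$ ($L{\left(Z \right)} = -36 - 61 = -97$)
$X = 13876$ ($X = 4 + \left(\left(11373 + 2596\right) - 97\right) = 4 + \left(13969 - 97\right) = 4 + 13872 = 13876$)
$X + \frac{21333 + 6831}{-8957 - 20908} = 13876 + \frac{21333 + 6831}{-8957 - 20908} = 13876 + \frac{28164}{-29865} = 13876 + 28164 \left(- \frac{1}{29865}\right) = 13876 - \frac{9388}{9955} = \frac{138126192}{9955}$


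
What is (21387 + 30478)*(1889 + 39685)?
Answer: 2156235510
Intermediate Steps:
(21387 + 30478)*(1889 + 39685) = 51865*41574 = 2156235510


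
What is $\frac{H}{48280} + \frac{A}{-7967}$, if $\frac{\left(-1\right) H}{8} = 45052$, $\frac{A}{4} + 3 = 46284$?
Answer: $- \frac{1476152624}{48080845} \approx -30.701$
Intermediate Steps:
$A = 185124$ ($A = -12 + 4 \cdot 46284 = -12 + 185136 = 185124$)
$H = -360416$ ($H = \left(-8\right) 45052 = -360416$)
$\frac{H}{48280} + \frac{A}{-7967} = - \frac{360416}{48280} + \frac{185124}{-7967} = \left(-360416\right) \frac{1}{48280} + 185124 \left(- \frac{1}{7967}\right) = - \frac{45052}{6035} - \frac{185124}{7967} = - \frac{1476152624}{48080845}$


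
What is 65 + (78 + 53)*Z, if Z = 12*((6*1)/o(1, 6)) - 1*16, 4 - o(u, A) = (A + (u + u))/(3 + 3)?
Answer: 1506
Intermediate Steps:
o(u, A) = 4 - u/3 - A/6 (o(u, A) = 4 - (A + (u + u))/(3 + 3) = 4 - (A + 2*u)/6 = 4 - (u/3 + A/6) = 4 + (-u/3 - A/6) = 4 - u/3 - A/6)
Z = 11 (Z = 12*((6*1)/(4 - 1/3*1 - 1/6*6)) - 1*16 = 12*(6/(4 - 1/3 - 1)) - 16 = 12*(6/(8/3)) - 16 = 12*(6*(3/8)) - 16 = 12*(9/4) - 16 = 27 - 16 = 11)
65 + (78 + 53)*Z = 65 + (78 + 53)*11 = 65 + 131*11 = 65 + 1441 = 1506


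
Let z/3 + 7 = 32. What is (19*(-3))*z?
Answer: -4275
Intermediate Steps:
z = 75 (z = -21 + 3*32 = -21 + 96 = 75)
(19*(-3))*z = (19*(-3))*75 = -57*75 = -4275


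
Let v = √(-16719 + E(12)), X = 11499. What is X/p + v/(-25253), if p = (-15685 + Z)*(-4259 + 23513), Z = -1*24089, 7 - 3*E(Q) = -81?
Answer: -3833/255269532 - I*√150207/75759 ≈ -1.5015e-5 - 0.0051158*I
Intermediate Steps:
E(Q) = 88/3 (E(Q) = 7/3 - ⅓*(-81) = 7/3 + 27 = 88/3)
Z = -24089
v = I*√150207/3 (v = √(-16719 + 88/3) = √(-50069/3) = I*√150207/3 ≈ 129.19*I)
p = -765808596 (p = (-15685 - 24089)*(-4259 + 23513) = -39774*19254 = -765808596)
X/p + v/(-25253) = 11499/(-765808596) + (I*√150207/3)/(-25253) = 11499*(-1/765808596) + (I*√150207/3)*(-1/25253) = -3833/255269532 - I*√150207/75759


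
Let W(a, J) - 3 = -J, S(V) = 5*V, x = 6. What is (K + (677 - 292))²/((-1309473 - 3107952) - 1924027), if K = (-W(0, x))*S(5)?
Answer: -52900/1585363 ≈ -0.033368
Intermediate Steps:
W(a, J) = 3 - J
K = 75 (K = (-(3 - 1*6))*(5*5) = -(3 - 6)*25 = -1*(-3)*25 = 3*25 = 75)
(K + (677 - 292))²/((-1309473 - 3107952) - 1924027) = (75 + (677 - 292))²/((-1309473 - 3107952) - 1924027) = (75 + 385)²/(-4417425 - 1924027) = 460²/(-6341452) = 211600*(-1/6341452) = -52900/1585363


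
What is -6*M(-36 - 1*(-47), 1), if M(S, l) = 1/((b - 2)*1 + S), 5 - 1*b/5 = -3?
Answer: -6/49 ≈ -0.12245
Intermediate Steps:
b = 40 (b = 25 - 5*(-3) = 25 + 15 = 40)
M(S, l) = 1/(38 + S) (M(S, l) = 1/((40 - 2)*1 + S) = 1/(38*1 + S) = 1/(38 + S))
-6*M(-36 - 1*(-47), 1) = -6/(38 + (-36 - 1*(-47))) = -6/(38 + (-36 + 47)) = -6/(38 + 11) = -6/49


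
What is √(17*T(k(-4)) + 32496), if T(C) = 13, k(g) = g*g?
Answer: √32717 ≈ 180.88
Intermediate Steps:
k(g) = g²
√(17*T(k(-4)) + 32496) = √(17*13 + 32496) = √(221 + 32496) = √32717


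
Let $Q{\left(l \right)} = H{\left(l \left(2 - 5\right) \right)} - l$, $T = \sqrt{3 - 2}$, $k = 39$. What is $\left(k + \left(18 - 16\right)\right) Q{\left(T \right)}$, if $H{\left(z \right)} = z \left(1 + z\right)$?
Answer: $205$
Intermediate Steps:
$T = 1$ ($T = \sqrt{1} = 1$)
$Q{\left(l \right)} = - l - 3 l \left(1 - 3 l\right)$ ($Q{\left(l \right)} = l \left(2 - 5\right) \left(1 + l \left(2 - 5\right)\right) - l = l \left(-3\right) \left(1 + l \left(-3\right)\right) - l = - 3 l \left(1 - 3 l\right) - l = - l - 3 l \left(1 - 3 l\right)$)
$\left(k + \left(18 - 16\right)\right) Q{\left(T \right)} = \left(39 + \left(18 - 16\right)\right) 1 \left(-4 + 9 \cdot 1\right) = \left(39 + 2\right) 1 \left(-4 + 9\right) = 41 \cdot 1 \cdot 5 = 41 \cdot 5 = 205$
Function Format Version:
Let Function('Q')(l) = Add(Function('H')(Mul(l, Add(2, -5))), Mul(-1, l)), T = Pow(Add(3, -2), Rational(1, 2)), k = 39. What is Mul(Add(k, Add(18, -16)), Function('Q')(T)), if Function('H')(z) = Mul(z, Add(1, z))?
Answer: 205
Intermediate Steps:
T = 1 (T = Pow(1, Rational(1, 2)) = 1)
Function('Q')(l) = Add(Mul(-1, l), Mul(-3, l, Add(1, Mul(-3, l)))) (Function('Q')(l) = Add(Mul(Mul(l, Add(2, -5)), Add(1, Mul(l, Add(2, -5)))), Mul(-1, l)) = Add(Mul(Mul(l, -3), Add(1, Mul(l, -3))), Mul(-1, l)) = Add(Mul(Mul(-3, l), Add(1, Mul(-3, l))), Mul(-1, l)) = Add(Mul(-3, l, Add(1, Mul(-3, l))), Mul(-1, l)) = Add(Mul(-1, l), Mul(-3, l, Add(1, Mul(-3, l)))))
Mul(Add(k, Add(18, -16)), Function('Q')(T)) = Mul(Add(39, Add(18, -16)), Mul(1, Add(-4, Mul(9, 1)))) = Mul(Add(39, 2), Mul(1, Add(-4, 9))) = Mul(41, Mul(1, 5)) = Mul(41, 5) = 205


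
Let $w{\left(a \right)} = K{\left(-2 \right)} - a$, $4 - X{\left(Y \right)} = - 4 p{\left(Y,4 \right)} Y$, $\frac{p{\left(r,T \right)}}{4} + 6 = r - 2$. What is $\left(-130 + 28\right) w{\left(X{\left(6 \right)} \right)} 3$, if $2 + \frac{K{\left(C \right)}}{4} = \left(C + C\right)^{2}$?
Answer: $-74664$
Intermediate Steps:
$p{\left(r,T \right)} = -32 + 4 r$ ($p{\left(r,T \right)} = -24 + 4 \left(r - 2\right) = -24 + 4 \left(-2 + r\right) = -24 + \left(-8 + 4 r\right) = -32 + 4 r$)
$K{\left(C \right)} = -8 + 16 C^{2}$ ($K{\left(C \right)} = -8 + 4 \left(C + C\right)^{2} = -8 + 4 \left(2 C\right)^{2} = -8 + 4 \cdot 4 C^{2} = -8 + 16 C^{2}$)
$X{\left(Y \right)} = 4 - Y \left(128 - 16 Y\right)$ ($X{\left(Y \right)} = 4 - - 4 \left(-32 + 4 Y\right) Y = 4 - \left(128 - 16 Y\right) Y = 4 - Y \left(128 - 16 Y\right)$)
$w{\left(a \right)} = 56 - a$ ($w{\left(a \right)} = \left(-8 + 16 \left(-2\right)^{2}\right) - a = \left(-8 + 16 \cdot 4\right) - a = \left(-8 + 64\right) - a = 56 - a$)
$\left(-130 + 28\right) w{\left(X{\left(6 \right)} \right)} 3 = \left(-130 + 28\right) \left(56 - \left(4 + 16 \cdot 6 \left(-8 + 6\right)\right)\right) 3 = - 102 \left(56 - \left(4 + 16 \cdot 6 \left(-2\right)\right)\right) 3 = - 102 \left(56 - \left(4 - 192\right)\right) 3 = - 102 \left(56 - -188\right) 3 = - 102 \left(56 + 188\right) 3 = - 102 \cdot 244 \cdot 3 = \left(-102\right) 732 = -74664$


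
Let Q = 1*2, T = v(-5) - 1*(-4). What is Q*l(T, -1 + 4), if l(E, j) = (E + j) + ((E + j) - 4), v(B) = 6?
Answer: 44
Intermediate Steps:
T = 10 (T = 6 - 1*(-4) = 6 + 4 = 10)
l(E, j) = -4 + 2*E + 2*j (l(E, j) = (E + j) + (-4 + E + j) = -4 + 2*E + 2*j)
Q = 2
Q*l(T, -1 + 4) = 2*(-4 + 2*10 + 2*(-1 + 4)) = 2*(-4 + 20 + 2*3) = 2*(-4 + 20 + 6) = 2*22 = 44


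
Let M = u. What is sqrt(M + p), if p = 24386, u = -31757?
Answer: 9*I*sqrt(91) ≈ 85.854*I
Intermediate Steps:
M = -31757
sqrt(M + p) = sqrt(-31757 + 24386) = sqrt(-7371) = 9*I*sqrt(91)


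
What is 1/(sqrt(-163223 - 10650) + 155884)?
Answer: 155884/24299995329 - I*sqrt(173873)/24299995329 ≈ 6.415e-6 - 1.716e-8*I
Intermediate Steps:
1/(sqrt(-163223 - 10650) + 155884) = 1/(sqrt(-173873) + 155884) = 1/(I*sqrt(173873) + 155884) = 1/(155884 + I*sqrt(173873))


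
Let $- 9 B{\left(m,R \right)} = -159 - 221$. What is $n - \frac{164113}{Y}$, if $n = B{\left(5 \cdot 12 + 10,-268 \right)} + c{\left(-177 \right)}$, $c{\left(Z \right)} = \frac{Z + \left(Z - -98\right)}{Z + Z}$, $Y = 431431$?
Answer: $\frac{9751208521}{229089861} \approx 42.565$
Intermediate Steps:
$B{\left(m,R \right)} = \frac{380}{9}$ ($B{\left(m,R \right)} = - \frac{-159 - 221}{9} = \left(- \frac{1}{9}\right) \left(-380\right) = \frac{380}{9}$)
$c{\left(Z \right)} = \frac{98 + 2 Z}{2 Z}$ ($c{\left(Z \right)} = \frac{Z + \left(Z + 98\right)}{2 Z} = \left(Z + \left(98 + Z\right)\right) \frac{1}{2 Z} = \left(98 + 2 Z\right) \frac{1}{2 Z} = \frac{98 + 2 Z}{2 Z}$)
$n = \frac{22804}{531}$ ($n = \frac{380}{9} + \frac{49 - 177}{-177} = \frac{380}{9} - - \frac{128}{177} = \frac{380}{9} + \frac{128}{177} = \frac{22804}{531} \approx 42.945$)
$n - \frac{164113}{Y} = \frac{22804}{531} - \frac{164113}{431431} = \frac{9751208521}{229089861}$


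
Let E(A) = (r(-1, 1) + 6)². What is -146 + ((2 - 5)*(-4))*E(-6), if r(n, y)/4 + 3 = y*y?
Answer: -98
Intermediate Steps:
r(n, y) = -12 + 4*y² (r(n, y) = -12 + 4*(y*y) = -12 + 4*y²)
E(A) = 4 (E(A) = ((-12 + 4*1²) + 6)² = ((-12 + 4*1) + 6)² = ((-12 + 4) + 6)² = (-8 + 6)² = (-2)² = 4)
-146 + ((2 - 5)*(-4))*E(-6) = -146 + ((2 - 5)*(-4))*4 = -146 - 3*(-4)*4 = -146 + 12*4 = -146 + 48 = -98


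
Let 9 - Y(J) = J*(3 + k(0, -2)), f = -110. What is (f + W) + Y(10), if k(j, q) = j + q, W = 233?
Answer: 122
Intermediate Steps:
Y(J) = 9 - J (Y(J) = 9 - J*(3 + (0 - 2)) = 9 - J*(3 - 2) = 9 - J)
(f + W) + Y(10) = (-110 + 233) + (9 - 1*10) = 123 + (9 - 10) = 123 - 1 = 122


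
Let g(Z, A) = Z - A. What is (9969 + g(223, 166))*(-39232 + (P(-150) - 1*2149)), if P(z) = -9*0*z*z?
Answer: -414885906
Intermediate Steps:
P(z) = 0 (P(z) = -0*z = -9*0 = 0)
(9969 + g(223, 166))*(-39232 + (P(-150) - 1*2149)) = (9969 + (223 - 1*166))*(-39232 + (0 - 1*2149)) = (9969 + (223 - 166))*(-39232 + (0 - 2149)) = (9969 + 57)*(-39232 - 2149) = 10026*(-41381) = -414885906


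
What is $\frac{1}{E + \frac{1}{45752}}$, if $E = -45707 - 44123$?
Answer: $- \frac{45752}{4109902159} \approx -1.1132 \cdot 10^{-5}$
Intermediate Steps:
$E = -89830$ ($E = -45707 - 44123 = -89830$)
$\frac{1}{E + \frac{1}{45752}} = \frac{1}{-89830 + \frac{1}{45752}} = \frac{1}{- \frac{4109902159}{45752}} = - \frac{45752}{4109902159}$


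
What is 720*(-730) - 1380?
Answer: -526980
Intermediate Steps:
720*(-730) - 1380 = -525600 - 1380 = -526980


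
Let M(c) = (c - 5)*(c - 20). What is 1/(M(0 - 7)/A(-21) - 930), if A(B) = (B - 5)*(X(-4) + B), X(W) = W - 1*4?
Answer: -377/350448 ≈ -0.0010758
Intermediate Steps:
X(W) = -4 + W (X(W) = W - 4 = -4 + W)
M(c) = (-20 + c)*(-5 + c) (M(c) = (-5 + c)*(-20 + c) = (-20 + c)*(-5 + c))
A(B) = (-8 + B)*(-5 + B) (A(B) = (B - 5)*((-4 - 4) + B) = (-5 + B)*(-8 + B) = (-8 + B)*(-5 + B))
1/(M(0 - 7)/A(-21) - 930) = 1/((100 + (0 - 7)² - 25*(0 - 7))/(40 + (-21)² - 13*(-21)) - 930) = 1/((100 + (-7)² - 25*(-7))/(40 + 441 + 273) - 930) = 1/((100 + 49 + 175)/754 - 930) = 1/(324*(1/754) - 930) = 1/(162/377 - 930) = 1/(-350448/377) = -377/350448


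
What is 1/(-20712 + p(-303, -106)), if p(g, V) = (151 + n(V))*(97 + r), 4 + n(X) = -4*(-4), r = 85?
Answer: 1/8954 ≈ 0.00011168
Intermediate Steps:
n(X) = 12 (n(X) = -4 - 4*(-4) = -4 + 16 = 12)
p(g, V) = 29666 (p(g, V) = (151 + 12)*(97 + 85) = 163*182 = 29666)
1/(-20712 + p(-303, -106)) = 1/(-20712 + 29666) = 1/8954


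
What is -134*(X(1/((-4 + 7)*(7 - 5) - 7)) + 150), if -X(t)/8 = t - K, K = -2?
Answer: -19028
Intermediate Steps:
X(t) = -16 - 8*t (X(t) = -8*(t - 1*(-2)) = -8*(t + 2) = -8*(2 + t) = -16 - 8*t)
-134*(X(1/((-4 + 7)*(7 - 5) - 7)) + 150) = -134*((-16 - 8/((-4 + 7)*(7 - 5) - 7)) + 150) = -134*((-16 - 8/(3*2 - 7)) + 150) = -134*((-16 - 8/(6 - 7)) + 150) = -134*((-16 - 8/(-1)) + 150) = -134*((-16 - 8*(-1)) + 150) = -134*((-16 + 8) + 150) = -134*(-8 + 150) = -134*142 = -19028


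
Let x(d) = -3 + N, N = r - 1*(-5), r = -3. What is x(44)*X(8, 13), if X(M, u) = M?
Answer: -8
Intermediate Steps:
N = 2 (N = -3 - 1*(-5) = -3 + 5 = 2)
x(d) = -1 (x(d) = -3 + 2 = -1)
x(44)*X(8, 13) = -1*8 = -8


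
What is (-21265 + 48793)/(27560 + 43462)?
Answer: 4588/11837 ≈ 0.38760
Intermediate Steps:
(-21265 + 48793)/(27560 + 43462) = 27528/71022 = 27528*(1/71022) = 4588/11837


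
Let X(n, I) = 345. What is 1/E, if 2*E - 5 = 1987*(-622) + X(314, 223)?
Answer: -1/617782 ≈ -1.6187e-6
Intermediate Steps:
E = -617782 (E = 5/2 + (1987*(-622) + 345)/2 = 5/2 + (-1235914 + 345)/2 = 5/2 + (1/2)*(-1235569) = 5/2 - 1235569/2 = -617782)
1/E = 1/(-617782) = -1/617782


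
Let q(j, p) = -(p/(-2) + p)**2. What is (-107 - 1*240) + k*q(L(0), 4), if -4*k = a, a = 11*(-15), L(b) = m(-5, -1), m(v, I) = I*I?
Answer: -512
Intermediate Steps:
m(v, I) = I**2
L(b) = 1 (L(b) = (-1)**2 = 1)
q(j, p) = -p**2/4 (q(j, p) = -(p*(-1/2) + p)**2 = -(-p/2 + p)**2 = -(p/2)**2 = -p**2/4)
a = -165
k = 165/4 (k = -1/4*(-165) = 165/4 ≈ 41.250)
(-107 - 1*240) + k*q(L(0), 4) = (-107 - 1*240) + 165*(-1/4*4**2)/4 = (-107 - 240) + 165*(-1/4*16)/4 = -347 + (165/4)*(-4) = -347 - 165 = -512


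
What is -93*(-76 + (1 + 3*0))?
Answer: 6975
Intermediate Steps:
-93*(-76 + (1 + 3*0)) = -93*(-76 + (1 + 0)) = -93*(-76 + 1) = -93*(-75) = 6975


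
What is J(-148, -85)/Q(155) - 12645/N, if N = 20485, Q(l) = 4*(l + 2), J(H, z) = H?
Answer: -548642/643229 ≈ -0.85295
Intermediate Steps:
Q(l) = 8 + 4*l (Q(l) = 4*(2 + l) = 8 + 4*l)
J(-148, -85)/Q(155) - 12645/N = -148/(8 + 4*155) - 12645/20485 = -148/(8 + 620) - 12645*1/20485 = -148/628 - 2529/4097 = -148*1/628 - 2529/4097 = -37/157 - 2529/4097 = -548642/643229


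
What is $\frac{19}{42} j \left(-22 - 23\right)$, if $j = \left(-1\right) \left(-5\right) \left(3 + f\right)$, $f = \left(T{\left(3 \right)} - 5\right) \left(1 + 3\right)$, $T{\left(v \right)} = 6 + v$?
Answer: $- \frac{27075}{14} \approx -1933.9$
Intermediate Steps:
$f = 16$ ($f = \left(\left(6 + 3\right) - 5\right) \left(1 + 3\right) = \left(9 - 5\right) 4 = 4 \cdot 4 = 16$)
$j = 95$ ($j = \left(-1\right) \left(-5\right) \left(3 + 16\right) = 5 \cdot 19 = 95$)
$\frac{19}{42} j \left(-22 - 23\right) = \frac{19}{42} \cdot 95 \left(-22 - 23\right) = 19 \cdot \frac{1}{42} \cdot 95 \left(-45\right) = \frac{19}{42} \cdot 95 \left(-45\right) = \frac{1805}{42} \left(-45\right) = - \frac{27075}{14}$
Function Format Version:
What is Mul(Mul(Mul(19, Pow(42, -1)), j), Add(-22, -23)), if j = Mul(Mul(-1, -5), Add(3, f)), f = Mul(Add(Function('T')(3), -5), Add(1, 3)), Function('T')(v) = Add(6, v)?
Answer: Rational(-27075, 14) ≈ -1933.9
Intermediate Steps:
f = 16 (f = Mul(Add(Add(6, 3), -5), Add(1, 3)) = Mul(Add(9, -5), 4) = Mul(4, 4) = 16)
j = 95 (j = Mul(Mul(-1, -5), Add(3, 16)) = Mul(5, 19) = 95)
Mul(Mul(Mul(19, Pow(42, -1)), j), Add(-22, -23)) = Mul(Mul(Mul(19, Pow(42, -1)), 95), Add(-22, -23)) = Mul(Mul(Mul(19, Rational(1, 42)), 95), -45) = Mul(Mul(Rational(19, 42), 95), -45) = Mul(Rational(1805, 42), -45) = Rational(-27075, 14)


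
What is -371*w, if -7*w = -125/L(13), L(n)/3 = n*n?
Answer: -6625/507 ≈ -13.067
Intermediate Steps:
L(n) = 3*n**2 (L(n) = 3*(n*n) = 3*n**2)
w = 125/3549 (w = -(-125)/(7*(3*13**2)) = -(-125)/(7*(3*169)) = -(-125)/(7*507) = -1/7*(-125/507) = 125/3549 ≈ 0.035221)
-371*w = -371*125/3549 = -6625/507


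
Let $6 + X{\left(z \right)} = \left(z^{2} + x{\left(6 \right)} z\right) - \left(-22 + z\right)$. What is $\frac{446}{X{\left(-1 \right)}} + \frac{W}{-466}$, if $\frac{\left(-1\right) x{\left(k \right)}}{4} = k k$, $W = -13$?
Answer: $\frac{104971}{37746} \approx 2.781$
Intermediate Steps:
$x{\left(k \right)} = - 4 k^{2}$ ($x{\left(k \right)} = - 4 k k = - 4 k^{2}$)
$X{\left(z \right)} = 16 + z^{2} - 145 z$ ($X{\left(z \right)} = -6 - \left(-22 + z - z^{2} - - 4 \cdot 6^{2} z\right) = -6 - \left(-22 + z - z^{2} - \left(-4\right) 36 z\right) = -6 - \left(-22 - z^{2} + 145 z\right) = -6 + \left(22 + z^{2} - 145 z\right) = 16 + z^{2} - 145 z$)
$\frac{446}{X{\left(-1 \right)}} + \frac{W}{-466} = \frac{446}{16 + \left(-1\right)^{2} - -145} - \frac{13}{-466} = \frac{446}{16 + 1 + 145} - - \frac{13}{466} = \frac{446}{162} + \frac{13}{466} = 446 \cdot \frac{1}{162} + \frac{13}{466} = \frac{223}{81} + \frac{13}{466} = \frac{104971}{37746}$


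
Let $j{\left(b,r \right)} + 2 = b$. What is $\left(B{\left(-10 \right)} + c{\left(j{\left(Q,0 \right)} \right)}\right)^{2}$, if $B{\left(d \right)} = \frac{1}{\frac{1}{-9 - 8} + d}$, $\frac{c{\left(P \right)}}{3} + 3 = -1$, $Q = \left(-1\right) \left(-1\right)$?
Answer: $\frac{4280761}{29241} \approx 146.4$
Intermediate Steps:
$Q = 1$
$j{\left(b,r \right)} = -2 + b$
$c{\left(P \right)} = -12$ ($c{\left(P \right)} = -9 + 3 \left(-1\right) = -9 - 3 = -12$)
$B{\left(d \right)} = \frac{1}{- \frac{1}{17} + d}$ ($B{\left(d \right)} = \frac{1}{\frac{1}{-17} + d} = \frac{1}{- \frac{1}{17} + d}$)
$\left(B{\left(-10 \right)} + c{\left(j{\left(Q,0 \right)} \right)}\right)^{2} = \left(\frac{17}{-1 + 17 \left(-10\right)} - 12\right)^{2} = \left(\frac{17}{-1 - 170} - 12\right)^{2} = \left(\frac{17}{-171} - 12\right)^{2} = \left(17 \left(- \frac{1}{171}\right) - 12\right)^{2} = \left(- \frac{17}{171} - 12\right)^{2} = \left(- \frac{2069}{171}\right)^{2} = \frac{4280761}{29241}$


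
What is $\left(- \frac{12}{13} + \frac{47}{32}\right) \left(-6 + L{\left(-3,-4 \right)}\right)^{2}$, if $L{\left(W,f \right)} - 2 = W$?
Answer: $\frac{11123}{416} \approx 26.738$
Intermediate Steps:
$L{\left(W,f \right)} = 2 + W$
$\left(- \frac{12}{13} + \frac{47}{32}\right) \left(-6 + L{\left(-3,-4 \right)}\right)^{2} = \left(- \frac{12}{13} + \frac{47}{32}\right) \left(-6 + \left(2 - 3\right)\right)^{2} = \left(\left(-12\right) \frac{1}{13} + 47 \cdot \frac{1}{32}\right) \left(-6 - 1\right)^{2} = \left(- \frac{12}{13} + \frac{47}{32}\right) \left(-7\right)^{2} = \frac{227}{416} \cdot 49 = \frac{11123}{416}$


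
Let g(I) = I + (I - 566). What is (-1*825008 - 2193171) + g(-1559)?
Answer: -3021863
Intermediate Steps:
g(I) = -566 + 2*I (g(I) = I + (-566 + I) = -566 + 2*I)
(-1*825008 - 2193171) + g(-1559) = (-1*825008 - 2193171) + (-566 + 2*(-1559)) = (-825008 - 2193171) + (-566 - 3118) = -3018179 - 3684 = -3021863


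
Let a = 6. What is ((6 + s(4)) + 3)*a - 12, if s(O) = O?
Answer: 66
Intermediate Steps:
((6 + s(4)) + 3)*a - 12 = ((6 + 4) + 3)*6 - 12 = (10 + 3)*6 - 12 = 13*6 - 12 = 78 - 12 = 66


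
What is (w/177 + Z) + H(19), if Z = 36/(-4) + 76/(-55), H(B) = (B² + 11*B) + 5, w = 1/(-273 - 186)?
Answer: 2522920067/4468365 ≈ 564.62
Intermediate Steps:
w = -1/459 (w = 1/(-459) = -1/459 ≈ -0.0021787)
H(B) = 5 + B² + 11*B
Z = -571/55 (Z = 36*(-¼) + 76*(-1/55) = -9 - 76/55 = -571/55 ≈ -10.382)
(w/177 + Z) + H(19) = (-1/459/177 - 571/55) + (5 + 19² + 11*19) = (-1/459*1/177 - 571/55) + (5 + 361 + 209) = (-1/81243 - 571/55) + 575 = -46389808/4468365 + 575 = 2522920067/4468365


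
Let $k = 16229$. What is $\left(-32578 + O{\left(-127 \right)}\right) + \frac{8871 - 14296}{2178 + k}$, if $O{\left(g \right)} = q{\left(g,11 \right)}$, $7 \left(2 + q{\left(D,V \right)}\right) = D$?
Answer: $- \frac{4200276084}{128849} \approx -32598.0$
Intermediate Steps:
$q{\left(D,V \right)} = -2 + \frac{D}{7}$
$O{\left(g \right)} = -2 + \frac{g}{7}$
$\left(-32578 + O{\left(-127 \right)}\right) + \frac{8871 - 14296}{2178 + k} = \left(-32578 + \left(-2 + \frac{1}{7} \left(-127\right)\right)\right) + \frac{8871 - 14296}{2178 + 16229} = \left(-32578 - \frac{141}{7}\right) - \frac{5425}{18407} = - \frac{228187}{7} - \frac{5425}{18407} = - \frac{4200276084}{128849}$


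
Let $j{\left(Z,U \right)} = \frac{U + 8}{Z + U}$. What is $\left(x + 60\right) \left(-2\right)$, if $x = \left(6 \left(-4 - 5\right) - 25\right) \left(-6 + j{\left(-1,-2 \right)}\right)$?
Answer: $-1384$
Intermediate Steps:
$j{\left(Z,U \right)} = \frac{8 + U}{U + Z}$
$x = 632$ ($x = \left(6 \left(-4 - 5\right) - 25\right) \left(-6 + \frac{8 - 2}{-2 - 1}\right) = \left(6 \left(-9\right) - 25\right) \left(-6 + \frac{1}{-3} \cdot 6\right) = \left(-54 - 25\right) \left(-6 - 2\right) = - 79 \left(-6 - 2\right) = \left(-79\right) \left(-8\right) = 632$)
$\left(x + 60\right) \left(-2\right) = \left(632 + 60\right) \left(-2\right) = 692 \left(-2\right) = -1384$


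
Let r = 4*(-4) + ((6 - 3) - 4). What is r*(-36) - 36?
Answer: 576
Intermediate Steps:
r = -17 (r = -16 + (3 - 4) = -16 - 1 = -17)
r*(-36) - 36 = -17*(-36) - 36 = 612 - 36 = 576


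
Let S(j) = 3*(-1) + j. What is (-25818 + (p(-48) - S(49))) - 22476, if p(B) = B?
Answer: -48388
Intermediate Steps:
S(j) = -3 + j
(-25818 + (p(-48) - S(49))) - 22476 = (-25818 + (-48 - (-3 + 49))) - 22476 = (-25818 + (-48 - 1*46)) - 22476 = (-25818 + (-48 - 46)) - 22476 = (-25818 - 94) - 22476 = -25912 - 22476 = -48388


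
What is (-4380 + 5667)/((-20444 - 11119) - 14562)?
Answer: -143/5125 ≈ -0.027902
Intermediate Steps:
(-4380 + 5667)/((-20444 - 11119) - 14562) = 1287/(-31563 - 14562) = 1287/(-46125) = 1287*(-1/46125) = -143/5125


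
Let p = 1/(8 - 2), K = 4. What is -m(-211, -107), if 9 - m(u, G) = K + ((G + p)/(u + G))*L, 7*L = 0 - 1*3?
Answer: -22901/4452 ≈ -5.1440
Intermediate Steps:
p = 1/6 ≈ 0.16667
L = -3/7 (L = (0 - 1*3)/7 = (0 - 3)/7 = (1/7)*(-3) = -3/7 ≈ -0.42857)
m(u, G) = 5 + 3*(1/6 + G)/(7*(G + u)) (m(u, G) = 9 - (4 + ((G + 1/6)/(u + G))*(-3/7)) = 9 - (4 + ((1/6 + G)/(G + u))*(-3/7)) = 9 - (4 - 3*(1/6 + G)/(7*(G + u))) = 9 + (-4 + 3*(1/6 + G)/(7*(G + u))) = 5 + 3*(1/6 + G)/(7*(G + u)))
-m(-211, -107) = -(1 + 70*(-211) + 76*(-107))/(14*(-107 - 211)) = -(1 - 14770 - 8132)/(14*(-318)) = -(-1)*(-22901)/(14*318) = -1*22901/4452 = -22901/4452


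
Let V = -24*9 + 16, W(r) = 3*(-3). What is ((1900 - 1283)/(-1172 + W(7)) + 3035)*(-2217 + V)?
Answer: -8661846406/1181 ≈ -7.3343e+6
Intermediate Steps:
W(r) = -9
V = -200 (V = -216 + 16 = -200)
((1900 - 1283)/(-1172 + W(7)) + 3035)*(-2217 + V) = ((1900 - 1283)/(-1172 - 9) + 3035)*(-2217 - 200) = (617/(-1181) + 3035)*(-2417) = (617*(-1/1181) + 3035)*(-2417) = (-617/1181 + 3035)*(-2417) = (3583718/1181)*(-2417) = -8661846406/1181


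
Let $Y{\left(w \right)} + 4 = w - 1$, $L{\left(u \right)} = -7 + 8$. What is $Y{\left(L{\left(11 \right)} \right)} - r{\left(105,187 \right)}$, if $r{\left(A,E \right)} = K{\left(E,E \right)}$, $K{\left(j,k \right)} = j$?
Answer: $-191$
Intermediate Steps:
$r{\left(A,E \right)} = E$
$L{\left(u \right)} = 1$
$Y{\left(w \right)} = -5 + w$ ($Y{\left(w \right)} = -4 + \left(w - 1\right) = -4 + \left(-1 + w\right) = -5 + w$)
$Y{\left(L{\left(11 \right)} \right)} - r{\left(105,187 \right)} = \left(-5 + 1\right) - 187 = -4 - 187 = -191$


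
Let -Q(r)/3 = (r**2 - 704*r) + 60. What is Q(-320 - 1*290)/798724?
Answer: -601200/199681 ≈ -3.0108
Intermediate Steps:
Q(r) = -180 - 3*r**2 + 2112*r (Q(r) = -3*((r**2 - 704*r) + 60) = -3*(60 + r**2 - 704*r) = -180 - 3*r**2 + 2112*r)
Q(-320 - 1*290)/798724 = (-180 - 3*(-320 - 1*290)**2 + 2112*(-320 - 1*290))/798724 = (-180 - 3*(-320 - 290)**2 + 2112*(-320 - 290))*(1/798724) = (-180 - 3*(-610)**2 + 2112*(-610))*(1/798724) = (-180 - 3*372100 - 1288320)*(1/798724) = (-180 - 1116300 - 1288320)*(1/798724) = -2404800*1/798724 = -601200/199681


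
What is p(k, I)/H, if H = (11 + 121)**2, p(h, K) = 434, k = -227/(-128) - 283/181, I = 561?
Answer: 217/8712 ≈ 0.024908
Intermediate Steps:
k = 4863/23168 (k = -227*(-1/128) - 283*1/181 = 227/128 - 283/181 = 4863/23168 ≈ 0.20990)
H = 17424 (H = 132**2 = 17424)
p(k, I)/H = 434/17424 = 434*(1/17424) = 217/8712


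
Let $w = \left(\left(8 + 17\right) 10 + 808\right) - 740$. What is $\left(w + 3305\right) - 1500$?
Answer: $2123$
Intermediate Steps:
$w = 318$ ($w = \left(25 \cdot 10 + 808\right) - 740 = \left(250 + 808\right) - 740 = 1058 - 740 = 318$)
$\left(w + 3305\right) - 1500 = \left(318 + 3305\right) - 1500 = 3623 - 1500 = 2123$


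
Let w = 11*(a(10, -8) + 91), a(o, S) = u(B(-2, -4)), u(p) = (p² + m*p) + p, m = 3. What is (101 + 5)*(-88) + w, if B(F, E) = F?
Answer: -8371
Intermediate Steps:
u(p) = p² + 4*p (u(p) = (p² + 3*p) + p = p² + 4*p)
a(o, S) = -4 (a(o, S) = -2*(4 - 2) = -2*2 = -4)
w = 957 (w = 11*(-4 + 91) = 11*87 = 957)
(101 + 5)*(-88) + w = (101 + 5)*(-88) + 957 = 106*(-88) + 957 = -9328 + 957 = -8371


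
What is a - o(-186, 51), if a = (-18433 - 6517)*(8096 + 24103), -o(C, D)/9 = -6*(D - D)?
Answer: -803365050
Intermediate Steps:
o(C, D) = 0 (o(C, D) = -(-54)*(D - D) = -(-54)*0 = -9*0 = 0)
a = -803365050 (a = -24950*32199 = -803365050)
a - o(-186, 51) = -803365050 - 1*0 = -803365050 + 0 = -803365050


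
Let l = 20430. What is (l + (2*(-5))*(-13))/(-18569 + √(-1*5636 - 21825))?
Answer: -190889320/172417611 - 10280*I*√27461/172417611 ≈ -1.1071 - 0.0098803*I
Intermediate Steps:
(l + (2*(-5))*(-13))/(-18569 + √(-1*5636 - 21825)) = (20430 + (2*(-5))*(-13))/(-18569 + √(-1*5636 - 21825)) = (20430 - 10*(-13))/(-18569 + √(-5636 - 21825)) = (20430 + 130)/(-18569 + √(-27461)) = 20560/(-18569 + I*√27461)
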